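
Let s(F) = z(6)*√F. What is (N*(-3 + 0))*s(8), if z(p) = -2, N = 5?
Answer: 60*√2 ≈ 84.853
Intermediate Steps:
s(F) = -2*√F
(N*(-3 + 0))*s(8) = (5*(-3 + 0))*(-4*√2) = (5*(-3))*(-4*√2) = -(-60)*√2 = 60*√2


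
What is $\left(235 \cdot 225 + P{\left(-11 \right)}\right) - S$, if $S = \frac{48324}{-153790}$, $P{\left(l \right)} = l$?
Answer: $\frac{4065001442}{76895} \approx 52864.0$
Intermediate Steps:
$S = - \frac{24162}{76895}$ ($S = 48324 \left(- \frac{1}{153790}\right) = - \frac{24162}{76895} \approx -0.31422$)
$\left(235 \cdot 225 + P{\left(-11 \right)}\right) - S = \left(235 \cdot 225 - 11\right) - - \frac{24162}{76895} = \left(52875 - 11\right) + \frac{24162}{76895} = 52864 + \frac{24162}{76895} = \frac{4065001442}{76895}$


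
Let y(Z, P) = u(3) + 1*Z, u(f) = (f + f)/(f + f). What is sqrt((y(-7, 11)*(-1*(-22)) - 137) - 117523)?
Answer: 12*I*sqrt(818) ≈ 343.21*I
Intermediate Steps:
u(f) = 1 (u(f) = (2*f)/((2*f)) = (2*f)*(1/(2*f)) = 1)
y(Z, P) = 1 + Z (y(Z, P) = 1 + 1*Z = 1 + Z)
sqrt((y(-7, 11)*(-1*(-22)) - 137) - 117523) = sqrt(((1 - 7)*(-1*(-22)) - 137) - 117523) = sqrt((-6*22 - 137) - 117523) = sqrt((-132 - 137) - 117523) = sqrt(-269 - 117523) = sqrt(-117792) = 12*I*sqrt(818)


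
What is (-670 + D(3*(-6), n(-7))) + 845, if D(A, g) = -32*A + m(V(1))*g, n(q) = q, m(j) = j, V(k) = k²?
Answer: 744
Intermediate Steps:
D(A, g) = g - 32*A (D(A, g) = -32*A + 1²*g = -32*A + 1*g = -32*A + g = g - 32*A)
(-670 + D(3*(-6), n(-7))) + 845 = (-670 + (-7 - 96*(-6))) + 845 = (-670 + (-7 - 32*(-18))) + 845 = (-670 + (-7 + 576)) + 845 = (-670 + 569) + 845 = -101 + 845 = 744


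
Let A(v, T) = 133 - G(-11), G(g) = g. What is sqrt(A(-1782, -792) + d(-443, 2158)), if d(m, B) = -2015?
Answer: I*sqrt(1871) ≈ 43.255*I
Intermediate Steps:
A(v, T) = 144 (A(v, T) = 133 - 1*(-11) = 133 + 11 = 144)
sqrt(A(-1782, -792) + d(-443, 2158)) = sqrt(144 - 2015) = sqrt(-1871) = I*sqrt(1871)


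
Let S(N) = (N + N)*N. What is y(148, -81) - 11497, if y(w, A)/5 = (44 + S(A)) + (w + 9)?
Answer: 55118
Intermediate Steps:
S(N) = 2*N² (S(N) = (2*N)*N = 2*N²)
y(w, A) = 265 + 5*w + 10*A² (y(w, A) = 5*((44 + 2*A²) + (w + 9)) = 5*((44 + 2*A²) + (9 + w)) = 5*(53 + w + 2*A²) = 265 + 5*w + 10*A²)
y(148, -81) - 11497 = (265 + 5*148 + 10*(-81)²) - 11497 = (265 + 740 + 10*6561) - 11497 = (265 + 740 + 65610) - 11497 = 66615 - 11497 = 55118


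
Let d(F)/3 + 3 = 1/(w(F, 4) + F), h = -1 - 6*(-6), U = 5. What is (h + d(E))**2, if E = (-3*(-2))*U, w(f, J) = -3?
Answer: 55225/81 ≈ 681.79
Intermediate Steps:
h = 35 (h = -1 + 36 = 35)
E = 30 (E = -3*(-2)*5 = 6*5 = 30)
d(F) = -9 + 3/(-3 + F)
(h + d(E))**2 = (35 + 3*(10 - 3*30)/(-3 + 30))**2 = (35 + 3*(10 - 90)/27)**2 = (35 + 3*(1/27)*(-80))**2 = (35 - 80/9)**2 = (235/9)**2 = 55225/81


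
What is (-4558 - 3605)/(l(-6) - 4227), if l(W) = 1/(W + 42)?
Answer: 293868/152171 ≈ 1.9312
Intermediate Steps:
l(W) = 1/(42 + W)
(-4558 - 3605)/(l(-6) - 4227) = (-4558 - 3605)/(1/(42 - 6) - 4227) = -8163/(1/36 - 4227) = -8163/(-152171/36) = -8163*(-36/152171) = 293868/152171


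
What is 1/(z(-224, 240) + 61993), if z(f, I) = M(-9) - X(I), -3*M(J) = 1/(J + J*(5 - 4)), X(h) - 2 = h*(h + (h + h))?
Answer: -54/5983685 ≈ -9.0245e-6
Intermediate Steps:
X(h) = 2 + 3*h**2 (X(h) = 2 + h*(h + (h + h)) = 2 + h*(h + 2*h) = 2 + h*(3*h) = 2 + 3*h**2)
M(J) = -1/(6*J) (M(J) = -1/(3*(J + J*(5 - 4))) = -1/(3*(J + J*1)) = -1/(3*(J + J)) = -1/(2*J)/3 = -1/(6*J))
z(f, I) = -107/54 - 3*I**2 (z(f, I) = -1/6/(-9) - (2 + 3*I**2) = -1/6*(-1/9) + (-2 - 3*I**2) = 1/54 + (-2 - 3*I**2) = -107/54 - 3*I**2)
1/(z(-224, 240) + 61993) = 1/((-107/54 - 3*240**2) + 61993) = 1/((-107/54 - 3*57600) + 61993) = 1/((-107/54 - 172800) + 61993) = 1/(-9331307/54 + 61993) = 1/(-5983685/54) = -54/5983685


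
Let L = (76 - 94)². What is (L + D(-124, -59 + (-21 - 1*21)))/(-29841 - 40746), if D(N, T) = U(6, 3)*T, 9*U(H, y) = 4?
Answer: -2512/635283 ≈ -0.0039541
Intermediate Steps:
U(H, y) = 4/9 (U(H, y) = (⅑)*4 = 4/9)
D(N, T) = 4*T/9
L = 324 (L = (-18)² = 324)
(L + D(-124, -59 + (-21 - 1*21)))/(-29841 - 40746) = (324 + 4*(-59 + (-21 - 1*21))/9)/(-29841 - 40746) = (324 + 4*(-59 + (-21 - 21))/9)/(-70587) = (324 + 4*(-59 - 42)/9)*(-1/70587) = (324 + (4/9)*(-101))*(-1/70587) = (324 - 404/9)*(-1/70587) = (2512/9)*(-1/70587) = -2512/635283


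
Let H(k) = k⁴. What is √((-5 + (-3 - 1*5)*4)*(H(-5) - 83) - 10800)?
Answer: I*√30854 ≈ 175.65*I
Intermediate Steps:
√((-5 + (-3 - 1*5)*4)*(H(-5) - 83) - 10800) = √((-5 + (-3 - 1*5)*4)*((-5)⁴ - 83) - 10800) = √((-5 + (-3 - 5)*4)*(625 - 83) - 10800) = √((-5 - 8*4)*542 - 10800) = √((-5 - 32)*542 - 10800) = √(-37*542 - 10800) = √(-20054 - 10800) = √(-30854) = I*√30854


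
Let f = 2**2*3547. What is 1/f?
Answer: 1/14188 ≈ 7.0482e-5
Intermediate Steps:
f = 14188 (f = 4*3547 = 14188)
1/f = 1/14188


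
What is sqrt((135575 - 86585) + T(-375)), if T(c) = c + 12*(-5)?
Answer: 3*sqrt(5395) ≈ 220.35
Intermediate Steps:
T(c) = -60 + c (T(c) = c - 60 = -60 + c)
sqrt((135575 - 86585) + T(-375)) = sqrt((135575 - 86585) + (-60 - 375)) = sqrt(48990 - 435) = sqrt(48555) = 3*sqrt(5395)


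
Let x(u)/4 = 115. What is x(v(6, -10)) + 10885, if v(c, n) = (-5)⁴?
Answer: 11345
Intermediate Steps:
v(c, n) = 625
x(u) = 460 (x(u) = 4*115 = 460)
x(v(6, -10)) + 10885 = 460 + 10885 = 11345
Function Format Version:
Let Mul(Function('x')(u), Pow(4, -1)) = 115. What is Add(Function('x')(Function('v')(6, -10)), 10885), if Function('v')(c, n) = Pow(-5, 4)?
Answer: 11345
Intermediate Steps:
Function('v')(c, n) = 625
Function('x')(u) = 460 (Function('x')(u) = Mul(4, 115) = 460)
Add(Function('x')(Function('v')(6, -10)), 10885) = Add(460, 10885) = 11345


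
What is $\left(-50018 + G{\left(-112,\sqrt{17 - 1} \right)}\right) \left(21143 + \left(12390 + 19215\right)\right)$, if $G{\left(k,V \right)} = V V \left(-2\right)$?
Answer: $-2640037400$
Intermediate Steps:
$G{\left(k,V \right)} = - 2 V^{2}$ ($G{\left(k,V \right)} = V^{2} \left(-2\right) = - 2 V^{2}$)
$\left(-50018 + G{\left(-112,\sqrt{17 - 1} \right)}\right) \left(21143 + \left(12390 + 19215\right)\right) = \left(-50018 - 2 \left(\sqrt{17 - 1}\right)^{2}\right) \left(21143 + \left(12390 + 19215\right)\right) = \left(-50018 - 2 \left(\sqrt{16}\right)^{2}\right) \left(21143 + 31605\right) = \left(-50018 - 2 \cdot 4^{2}\right) 52748 = \left(-50018 - 32\right) 52748 = \left(-50050\right) 52748 = -2640037400$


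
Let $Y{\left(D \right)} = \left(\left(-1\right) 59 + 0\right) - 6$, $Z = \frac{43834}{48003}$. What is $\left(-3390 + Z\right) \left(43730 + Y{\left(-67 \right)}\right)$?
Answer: $- \frac{2367899620480}{16001} \approx -1.4798 \cdot 10^{8}$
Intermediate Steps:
$Z = \frac{43834}{48003}$ ($Z = 43834 \cdot \frac{1}{48003} = \frac{43834}{48003} \approx 0.91315$)
$Y{\left(D \right)} = -65$ ($Y{\left(D \right)} = \left(-59 + 0\right) - 6 = -59 - 6 = -65$)
$\left(-3390 + Z\right) \left(43730 + Y{\left(-67 \right)}\right) = \left(-3390 + \frac{43834}{48003}\right) \left(43730 - 65\right) = \left(- \frac{162686336}{48003}\right) 43665 = - \frac{2367899620480}{16001}$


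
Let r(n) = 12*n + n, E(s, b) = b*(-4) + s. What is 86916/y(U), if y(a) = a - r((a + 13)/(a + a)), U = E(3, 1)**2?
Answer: -14486/15 ≈ -965.73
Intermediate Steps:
E(s, b) = s - 4*b (E(s, b) = -4*b + s = s - 4*b)
r(n) = 13*n
U = 1 (U = (3 - 4*1)**2 = (3 - 4)**2 = (-1)**2 = 1)
y(a) = a - 13*(13 + a)/(2*a) (y(a) = a - 13*(a + 13)/(a + a) = a - 13*(13 + a)/((2*a)) = a - 13*(13 + a)*(1/(2*a)) = a - 13*(13 + a)/(2*a))
86916/y(U) = 86916/(-13/2 + 1 - 169/2/1) = 86916/(-13/2 + 1 - 169/2*1) = 86916/(-13/2 + 1 - 169/2) = 86916/(-90) = 86916*(-1/90) = -14486/15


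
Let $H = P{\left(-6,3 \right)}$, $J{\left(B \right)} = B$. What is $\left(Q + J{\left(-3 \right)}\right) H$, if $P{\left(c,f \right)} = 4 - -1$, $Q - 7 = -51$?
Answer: $-235$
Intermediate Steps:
$Q = -44$ ($Q = 7 - 51 = -44$)
$P{\left(c,f \right)} = 5$ ($P{\left(c,f \right)} = 4 + 1 = 5$)
$H = 5$
$\left(Q + J{\left(-3 \right)}\right) H = \left(-44 - 3\right) 5 = \left(-47\right) 5 = -235$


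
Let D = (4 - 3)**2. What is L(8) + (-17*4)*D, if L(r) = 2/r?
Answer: -271/4 ≈ -67.750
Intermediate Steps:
D = 1 (D = 1**2 = 1)
L(8) + (-17*4)*D = 2/8 - 17*4*1 = 2*(1/8) - 68*1 = 1/4 - 68 = -271/4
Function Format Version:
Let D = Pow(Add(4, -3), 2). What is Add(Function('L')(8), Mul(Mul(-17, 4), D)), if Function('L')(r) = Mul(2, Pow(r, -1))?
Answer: Rational(-271, 4) ≈ -67.750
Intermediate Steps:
D = 1 (D = Pow(1, 2) = 1)
Add(Function('L')(8), Mul(Mul(-17, 4), D)) = Add(Mul(2, Pow(8, -1)), Mul(Mul(-17, 4), 1)) = Add(Mul(2, Rational(1, 8)), Mul(-68, 1)) = Add(Rational(1, 4), -68) = Rational(-271, 4)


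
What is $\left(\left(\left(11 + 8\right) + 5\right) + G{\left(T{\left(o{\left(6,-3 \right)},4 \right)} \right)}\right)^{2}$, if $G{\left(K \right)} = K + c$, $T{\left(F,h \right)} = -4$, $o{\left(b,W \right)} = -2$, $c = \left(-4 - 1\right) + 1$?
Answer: $256$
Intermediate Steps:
$c = -4$ ($c = -5 + 1 = -4$)
$G{\left(K \right)} = -4 + K$ ($G{\left(K \right)} = K - 4 = -4 + K$)
$\left(\left(\left(11 + 8\right) + 5\right) + G{\left(T{\left(o{\left(6,-3 \right)},4 \right)} \right)}\right)^{2} = \left(\left(\left(11 + 8\right) + 5\right) - 8\right)^{2} = \left(\left(19 + 5\right) - 8\right)^{2} = \left(24 - 8\right)^{2} = 16^{2} = 256$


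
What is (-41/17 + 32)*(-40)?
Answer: -20120/17 ≈ -1183.5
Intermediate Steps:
(-41/17 + 32)*(-40) = (503/17)*(-40) = -20120/17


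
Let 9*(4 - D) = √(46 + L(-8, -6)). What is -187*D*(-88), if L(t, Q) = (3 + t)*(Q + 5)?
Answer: 65824 - 16456*√51/9 ≈ 52766.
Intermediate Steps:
L(t, Q) = (3 + t)*(5 + Q)
D = 4 - √51/9 (D = 4 - √(46 + (15 + 3*(-6) + 5*(-8) - 6*(-8)))/9 = 4 - √(46 + (15 - 18 - 40 + 48))/9 = 4 - √(46 + 5)/9 = 4 - √51/9 ≈ 3.2065)
-187*D*(-88) = -187*(4 - √51/9)*(-88) = (-748 + 187*√51/9)*(-88) = 65824 - 16456*√51/9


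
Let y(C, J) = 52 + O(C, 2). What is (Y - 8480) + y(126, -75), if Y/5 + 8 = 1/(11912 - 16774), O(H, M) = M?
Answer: -41161697/4862 ≈ -8466.0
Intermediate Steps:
Y = -194485/4862 (Y = -40 + 5/(11912 - 16774) = -40 + 5/(-4862) = -40 + 5*(-1/4862) = -40 - 5/4862 = -194485/4862 ≈ -40.001)
y(C, J) = 54 (y(C, J) = 52 + 2 = 54)
(Y - 8480) + y(126, -75) = (-194485/4862 - 8480) + 54 = -41424245/4862 + 54 = -41161697/4862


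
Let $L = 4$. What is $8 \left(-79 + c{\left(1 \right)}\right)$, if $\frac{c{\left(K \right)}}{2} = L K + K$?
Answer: $-552$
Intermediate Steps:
$c{\left(K \right)} = 10 K$ ($c{\left(K \right)} = 2 \left(4 K + K\right) = 2 \cdot 5 K = 10 K$)
$8 \left(-79 + c{\left(1 \right)}\right) = 8 \left(-79 + 10 \cdot 1\right) = 8 \left(-79 + 10\right) = 8 \left(-69\right) = -552$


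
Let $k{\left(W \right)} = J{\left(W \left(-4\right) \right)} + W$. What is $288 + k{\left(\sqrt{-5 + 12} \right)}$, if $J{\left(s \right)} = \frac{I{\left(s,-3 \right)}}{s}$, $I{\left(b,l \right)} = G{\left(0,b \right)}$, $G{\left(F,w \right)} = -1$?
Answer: $288 + \frac{29 \sqrt{7}}{28} \approx 290.74$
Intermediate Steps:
$I{\left(b,l \right)} = -1$
$J{\left(s \right)} = - \frac{1}{s}$
$k{\left(W \right)} = W + \frac{1}{4 W}$ ($k{\left(W \right)} = - \frac{1}{W \left(-4\right)} + W = - \frac{1}{\left(-4\right) W} + W = - \frac{-1}{4 W} + W = \frac{1}{4 W} + W = W + \frac{1}{4 W}$)
$288 + k{\left(\sqrt{-5 + 12} \right)} = 288 + \left(\sqrt{-5 + 12} + \frac{1}{4 \sqrt{-5 + 12}}\right) = 288 + \left(\sqrt{7} + \frac{1}{4 \sqrt{7}}\right) = 288 + \left(\sqrt{7} + \frac{\frac{1}{7} \sqrt{7}}{4}\right) = 288 + \left(\sqrt{7} + \frac{\sqrt{7}}{28}\right) = 288 + \frac{29 \sqrt{7}}{28}$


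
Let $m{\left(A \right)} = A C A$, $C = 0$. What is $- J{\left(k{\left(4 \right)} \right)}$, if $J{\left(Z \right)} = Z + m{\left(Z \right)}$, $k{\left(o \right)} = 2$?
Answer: $-2$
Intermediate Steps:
$m{\left(A \right)} = 0$ ($m{\left(A \right)} = A 0 A = 0 A = 0$)
$J{\left(Z \right)} = Z$ ($J{\left(Z \right)} = Z + 0 = Z$)
$- J{\left(k{\left(4 \right)} \right)} = \left(-1\right) 2 = -2$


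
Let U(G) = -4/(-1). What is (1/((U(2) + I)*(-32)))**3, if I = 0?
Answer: -1/2097152 ≈ -4.7684e-7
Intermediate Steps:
U(G) = 4 (U(G) = -4*(-1) = 4)
(1/((U(2) + I)*(-32)))**3 = (1/((4 + 0)*(-32)))**3 = (-1/32/4)**3 = ((1/4)*(-1/32))**3 = (-1/128)**3 = -1/2097152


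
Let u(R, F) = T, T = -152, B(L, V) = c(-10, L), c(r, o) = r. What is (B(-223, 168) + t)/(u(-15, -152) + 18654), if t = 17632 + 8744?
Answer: 13183/9251 ≈ 1.4250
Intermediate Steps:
B(L, V) = -10
u(R, F) = -152
t = 26376
(B(-223, 168) + t)/(u(-15, -152) + 18654) = (-10 + 26376)/(-152 + 18654) = 26366/18502 = 26366*(1/18502) = 13183/9251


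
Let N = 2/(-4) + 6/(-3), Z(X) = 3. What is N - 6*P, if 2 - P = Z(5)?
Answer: 7/2 ≈ 3.5000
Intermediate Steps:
P = -1 (P = 2 - 1*3 = 2 - 3 = -1)
N = -5/2 (N = 2*(-¼) + 6*(-⅓) = -½ - 2 = -5/2 ≈ -2.5000)
N - 6*P = -5/2 - 6*(-1) = -5/2 + 6 = 7/2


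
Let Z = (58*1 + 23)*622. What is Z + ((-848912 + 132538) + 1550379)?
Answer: 884387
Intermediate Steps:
Z = 50382 (Z = (58 + 23)*622 = 81*622 = 50382)
Z + ((-848912 + 132538) + 1550379) = 50382 + ((-848912 + 132538) + 1550379) = 50382 + (-716374 + 1550379) = 50382 + 834005 = 884387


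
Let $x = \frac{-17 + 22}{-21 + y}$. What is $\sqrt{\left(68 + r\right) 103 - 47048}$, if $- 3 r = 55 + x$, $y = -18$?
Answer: $\frac{4 i \sqrt{3985774}}{39} \approx 204.76 i$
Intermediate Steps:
$x = - \frac{5}{39}$ ($x = \frac{-17 + 22}{-21 - 18} = \frac{5}{-39} = 5 \left(- \frac{1}{39}\right) = - \frac{5}{39} \approx -0.12821$)
$r = - \frac{2140}{117}$ ($r = - \frac{55 - \frac{5}{39}}{3} = \left(- \frac{1}{3}\right) \frac{2140}{39} = - \frac{2140}{117} \approx -18.291$)
$\sqrt{\left(68 + r\right) 103 - 47048} = \sqrt{\left(68 - \frac{2140}{117}\right) 103 - 47048} = \sqrt{\frac{5816}{117} \cdot 103 - 47048} = \sqrt{\frac{599048}{117} - 47048} = \sqrt{- \frac{4905568}{117}} = \frac{4 i \sqrt{3985774}}{39}$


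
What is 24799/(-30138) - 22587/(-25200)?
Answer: 1033189/14064400 ≈ 0.073461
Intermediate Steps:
24799/(-30138) - 22587/(-25200) = 24799*(-1/30138) - 22587*(-1/25200) = -24799/30138 + 7529/8400 = 1033189/14064400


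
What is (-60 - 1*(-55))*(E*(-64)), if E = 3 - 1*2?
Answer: 320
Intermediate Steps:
E = 1 (E = 3 - 2 = 1)
(-60 - 1*(-55))*(E*(-64)) = (-60 - 1*(-55))*(1*(-64)) = (-60 + 55)*(-64) = -5*(-64) = 320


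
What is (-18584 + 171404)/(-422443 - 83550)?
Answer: -152820/505993 ≈ -0.30202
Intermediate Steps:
(-18584 + 171404)/(-422443 - 83550) = 152820/(-505993) = 152820*(-1/505993) = -152820/505993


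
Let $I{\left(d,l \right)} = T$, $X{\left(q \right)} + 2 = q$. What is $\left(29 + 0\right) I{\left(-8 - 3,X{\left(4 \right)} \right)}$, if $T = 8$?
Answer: $232$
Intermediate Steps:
$X{\left(q \right)} = -2 + q$
$I{\left(d,l \right)} = 8$
$\left(29 + 0\right) I{\left(-8 - 3,X{\left(4 \right)} \right)} = \left(29 + 0\right) 8 = 29 \cdot 8 = 232$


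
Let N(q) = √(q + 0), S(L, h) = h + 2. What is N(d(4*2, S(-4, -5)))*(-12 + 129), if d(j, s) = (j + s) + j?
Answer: 117*√13 ≈ 421.85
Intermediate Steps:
S(L, h) = 2 + h
d(j, s) = s + 2*j
N(q) = √q
N(d(4*2, S(-4, -5)))*(-12 + 129) = √((2 - 5) + 2*(4*2))*(-12 + 129) = √(-3 + 2*8)*117 = √(-3 + 16)*117 = √13*117 = 117*√13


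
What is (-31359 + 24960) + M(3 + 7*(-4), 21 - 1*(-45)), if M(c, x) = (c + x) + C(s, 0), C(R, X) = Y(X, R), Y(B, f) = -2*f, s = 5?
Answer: -6368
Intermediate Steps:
C(R, X) = -2*R
M(c, x) = -10 + c + x (M(c, x) = (c + x) - 2*5 = (c + x) - 10 = -10 + c + x)
(-31359 + 24960) + M(3 + 7*(-4), 21 - 1*(-45)) = (-31359 + 24960) + (-10 + (3 + 7*(-4)) + (21 - 1*(-45))) = -6399 + (-10 + (3 - 28) + (21 + 45)) = -6399 + (-10 - 25 + 66) = -6399 + 31 = -6368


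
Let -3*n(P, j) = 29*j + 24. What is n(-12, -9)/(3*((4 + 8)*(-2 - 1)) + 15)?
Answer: -79/93 ≈ -0.84946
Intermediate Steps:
n(P, j) = -8 - 29*j/3 (n(P, j) = -(29*j + 24)/3 = -(24 + 29*j)/3 = -8 - 29*j/3)
n(-12, -9)/(3*((4 + 8)*(-2 - 1)) + 15) = (-8 - 29/3*(-9))/(3*((4 + 8)*(-2 - 1)) + 15) = (-8 + 87)/(3*(12*(-3)) + 15) = 79/(3*(-36) + 15) = 79/(-108 + 15) = 79/(-93) = 79*(-1/93) = -79/93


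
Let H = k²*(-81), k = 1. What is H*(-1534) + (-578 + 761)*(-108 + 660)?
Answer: 225270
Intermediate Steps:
H = -81 (H = 1²*(-81) = 1*(-81) = -81)
H*(-1534) + (-578 + 761)*(-108 + 660) = -81*(-1534) + (-578 + 761)*(-108 + 660) = 124254 + 183*552 = 124254 + 101016 = 225270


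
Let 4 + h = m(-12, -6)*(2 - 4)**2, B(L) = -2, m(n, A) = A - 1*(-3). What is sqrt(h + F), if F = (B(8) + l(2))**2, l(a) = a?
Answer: 4*I ≈ 4.0*I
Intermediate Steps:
m(n, A) = 3 + A (m(n, A) = A + 3 = 3 + A)
h = -16 (h = -4 + (3 - 6)*(2 - 4)**2 = -4 - 3*(-2)**2 = -4 - 3*4 = -4 - 12 = -16)
F = 0 (F = (-2 + 2)**2 = 0**2 = 0)
sqrt(h + F) = sqrt(-16 + 0) = sqrt(-16) = 4*I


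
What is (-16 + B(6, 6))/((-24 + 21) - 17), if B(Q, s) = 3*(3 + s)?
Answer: -11/20 ≈ -0.55000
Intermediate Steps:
B(Q, s) = 9 + 3*s
(-16 + B(6, 6))/((-24 + 21) - 17) = (-16 + (9 + 3*6))/((-24 + 21) - 17) = (-16 + (9 + 18))/(-3 - 17) = (-16 + 27)/(-20) = -1/20*11 = -11/20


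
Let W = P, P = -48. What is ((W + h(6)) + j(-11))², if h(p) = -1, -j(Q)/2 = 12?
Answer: 5329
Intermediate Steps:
j(Q) = -24 (j(Q) = -2*12 = -24)
W = -48
((W + h(6)) + j(-11))² = ((-48 - 1) - 24)² = (-49 - 24)² = (-73)² = 5329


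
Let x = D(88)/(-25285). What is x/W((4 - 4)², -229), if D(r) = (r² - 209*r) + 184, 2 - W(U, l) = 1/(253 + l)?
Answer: 251136/1188395 ≈ 0.21132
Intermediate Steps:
W(U, l) = 2 - 1/(253 + l)
D(r) = 184 + r² - 209*r
x = 10464/25285 (x = (184 + 88² - 209*88)/(-25285) = (184 + 7744 - 18392)*(-1/25285) = -10464*(-1/25285) = 10464/25285 ≈ 0.41384)
x/W((4 - 4)², -229) = 10464/(25285*(((505 + 2*(-229))/(253 - 229)))) = 10464/(25285*(((505 - 458)/24))) = 10464/(25285*(((1/24)*47))) = 10464/(25285*(47/24)) = (10464/25285)*(24/47) = 251136/1188395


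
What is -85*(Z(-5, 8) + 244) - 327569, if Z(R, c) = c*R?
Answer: -344909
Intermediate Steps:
Z(R, c) = R*c
-85*(Z(-5, 8) + 244) - 327569 = -85*(-5*8 + 244) - 327569 = -85*(-40 + 244) - 327569 = -85*204 - 327569 = -17340 - 327569 = -344909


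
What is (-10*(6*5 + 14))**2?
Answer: 193600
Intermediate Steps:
(-10*(6*5 + 14))**2 = (-10*(30 + 14))**2 = (-10*44)**2 = (-440)**2 = 193600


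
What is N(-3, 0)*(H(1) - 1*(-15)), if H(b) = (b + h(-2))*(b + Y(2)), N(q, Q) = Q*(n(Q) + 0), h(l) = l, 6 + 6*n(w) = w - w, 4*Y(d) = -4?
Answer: 0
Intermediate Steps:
Y(d) = -1 (Y(d) = (¼)*(-4) = -1)
n(w) = -1 (n(w) = -1 + (w - w)/6 = -1 + (⅙)*0 = -1 + 0 = -1)
N(q, Q) = -Q (N(q, Q) = Q*(-1 + 0) = Q*(-1) = -Q)
H(b) = (-1 + b)*(-2 + b) (H(b) = (b - 2)*(b - 1) = (-2 + b)*(-1 + b) = (-1 + b)*(-2 + b))
N(-3, 0)*(H(1) - 1*(-15)) = (-1*0)*((2 + 1² - 3*1) - 1*(-15)) = 0*((2 + 1 - 3) + 15) = 0*(0 + 15) = 0*15 = 0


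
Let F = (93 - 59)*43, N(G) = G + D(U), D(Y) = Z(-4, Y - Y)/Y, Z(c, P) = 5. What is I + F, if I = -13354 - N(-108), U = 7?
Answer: -82493/7 ≈ -11785.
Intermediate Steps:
D(Y) = 5/Y
N(G) = 5/7 + G (N(G) = G + 5/7 = 5/7 + G)
F = 1462 (F = 34*43 = 1462)
I = -92727/7 (I = -13354 - (5/7 - 108) = -13354 - 1*(-751/7) = -13354 + 751/7 = -92727/7 ≈ -13247.)
I + F = -92727/7 + 1462 = -82493/7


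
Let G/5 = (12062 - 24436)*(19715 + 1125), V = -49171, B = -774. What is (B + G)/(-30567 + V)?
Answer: 644685787/39869 ≈ 16170.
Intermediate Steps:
G = -1289370800 (G = 5*((12062 - 24436)*(19715 + 1125)) = 5*(-12374*20840) = 5*(-257874160) = -1289370800)
(B + G)/(-30567 + V) = (-774 - 1289370800)/(-30567 - 49171) = -1289371574/(-79738) = -1289371574*(-1/79738) = 644685787/39869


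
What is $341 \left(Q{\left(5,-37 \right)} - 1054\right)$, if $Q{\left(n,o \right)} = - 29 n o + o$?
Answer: $1457434$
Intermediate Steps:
$Q{\left(n,o \right)} = o - 29 n o$ ($Q{\left(n,o \right)} = - 29 n o + o = o - 29 n o$)
$341 \left(Q{\left(5,-37 \right)} - 1054\right) = 341 \left(- 37 \left(1 - 145\right) - 1054\right) = 341 \left(\left(-37\right) \left(-144\right) - 1054\right) = 341 \left(5328 - 1054\right) = 341 \cdot 4274 = 1457434$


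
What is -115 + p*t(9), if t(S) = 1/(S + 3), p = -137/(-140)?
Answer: -193063/1680 ≈ -114.92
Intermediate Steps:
p = 137/140 (p = -137*(-1/140) = 137/140 ≈ 0.97857)
t(S) = 1/(3 + S)
-115 + p*t(9) = -115 + 137/(140*(3 + 9)) = -115 + (137/140)/12 = -115 + (137/140)*(1/12) = -115 + 137/1680 = -193063/1680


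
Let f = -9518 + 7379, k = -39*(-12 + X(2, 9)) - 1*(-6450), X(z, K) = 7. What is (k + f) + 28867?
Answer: 33373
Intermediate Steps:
k = 6645 (k = -39*(-12 + 7) - 1*(-6450) = -39*(-5) + 6450 = 195 + 6450 = 6645)
f = -2139
(k + f) + 28867 = (6645 - 2139) + 28867 = 4506 + 28867 = 33373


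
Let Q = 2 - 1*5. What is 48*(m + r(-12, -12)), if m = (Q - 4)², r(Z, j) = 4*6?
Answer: 3504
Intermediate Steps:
Q = -3 (Q = 2 - 5 = -3)
r(Z, j) = 24
m = 49 (m = (-3 - 4)² = (-7)² = 49)
48*(m + r(-12, -12)) = 48*(49 + 24) = 48*73 = 3504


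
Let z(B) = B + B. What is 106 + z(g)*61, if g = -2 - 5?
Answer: -748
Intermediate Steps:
g = -7
z(B) = 2*B
106 + z(g)*61 = 106 + (2*(-7))*61 = 106 - 14*61 = 106 - 854 = -748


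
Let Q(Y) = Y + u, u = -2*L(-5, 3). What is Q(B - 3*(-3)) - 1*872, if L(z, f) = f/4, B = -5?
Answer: -1739/2 ≈ -869.50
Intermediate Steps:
L(z, f) = f/4 (L(z, f) = f*(¼) = f/4)
u = -3/2 ≈ -1.5000
Q(Y) = -3/2 + Y (Q(Y) = Y - 3/2 = -3/2 + Y)
Q(B - 3*(-3)) - 1*872 = (-3/2 + (-5 - 3*(-3))) - 1*872 = (-3/2 + (-5 + 9)) - 872 = (-3/2 + 4) - 872 = 5/2 - 872 = -1739/2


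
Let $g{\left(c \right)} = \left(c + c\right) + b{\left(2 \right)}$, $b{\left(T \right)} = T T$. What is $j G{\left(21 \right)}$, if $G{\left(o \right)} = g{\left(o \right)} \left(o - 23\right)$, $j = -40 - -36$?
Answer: $368$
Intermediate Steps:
$j = -4$ ($j = -40 + 36 = -4$)
$b{\left(T \right)} = T^{2}$
$g{\left(c \right)} = 4 + 2 c$ ($g{\left(c \right)} = \left(c + c\right) + 2^{2} = 2 c + 4 = 4 + 2 c$)
$G{\left(o \right)} = \left(-23 + o\right) \left(4 + 2 o\right)$ ($G{\left(o \right)} = \left(4 + 2 o\right) \left(o - 23\right) = \left(4 + 2 o\right) \left(-23 + o\right) = \left(-23 + o\right) \left(4 + 2 o\right)$)
$j G{\left(21 \right)} = - 4 \cdot 2 \left(-23 + 21\right) \left(2 + 21\right) = - 4 \cdot 2 \left(-2\right) 23 = \left(-4\right) \left(-92\right) = 368$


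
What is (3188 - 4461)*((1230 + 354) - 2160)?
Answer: 733248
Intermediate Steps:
(3188 - 4461)*((1230 + 354) - 2160) = -1273*(1584 - 2160) = -1273*(-576) = 733248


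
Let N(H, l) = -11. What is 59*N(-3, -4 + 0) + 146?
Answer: -503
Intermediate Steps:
59*N(-3, -4 + 0) + 146 = 59*(-11) + 146 = -649 + 146 = -503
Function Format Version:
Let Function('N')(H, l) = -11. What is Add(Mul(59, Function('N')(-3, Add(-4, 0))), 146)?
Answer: -503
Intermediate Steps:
Add(Mul(59, Function('N')(-3, Add(-4, 0))), 146) = Add(Mul(59, -11), 146) = Add(-649, 146) = -503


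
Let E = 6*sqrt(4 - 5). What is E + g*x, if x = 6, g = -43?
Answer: -258 + 6*I ≈ -258.0 + 6.0*I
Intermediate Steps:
E = 6*I (E = 6*sqrt(-1) = 6*I ≈ 6.0*I)
E + g*x = 6*I - 43*6 = 6*I - 258 = -258 + 6*I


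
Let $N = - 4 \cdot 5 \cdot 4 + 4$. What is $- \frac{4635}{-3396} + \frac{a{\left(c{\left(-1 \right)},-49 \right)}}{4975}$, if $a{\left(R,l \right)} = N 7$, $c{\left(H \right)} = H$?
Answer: $\frac{7084151}{5631700} \approx 1.2579$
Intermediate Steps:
$N = -76$ ($N = \left(-4\right) 20 + 4 = -80 + 4 = -76$)
$a{\left(R,l \right)} = -532$ ($a{\left(R,l \right)} = \left(-76\right) 7 = -532$)
$- \frac{4635}{-3396} + \frac{a{\left(c{\left(-1 \right)},-49 \right)}}{4975} = - \frac{4635}{-3396} - \frac{532}{4975} = \left(-4635\right) \left(- \frac{1}{3396}\right) - \frac{532}{4975} = \frac{1545}{1132} - \frac{532}{4975} = \frac{7084151}{5631700}$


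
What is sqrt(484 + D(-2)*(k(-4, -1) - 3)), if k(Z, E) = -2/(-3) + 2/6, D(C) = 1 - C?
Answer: sqrt(478) ≈ 21.863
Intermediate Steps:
k(Z, E) = 1 (k(Z, E) = -2*(-1/3) + 2*(1/6) = 2/3 + 1/3 = 1)
sqrt(484 + D(-2)*(k(-4, -1) - 3)) = sqrt(484 + (1 - 1*(-2))*(1 - 3)) = sqrt(484 + (1 + 2)*(-2)) = sqrt(484 + 3*(-2)) = sqrt(484 - 6) = sqrt(478)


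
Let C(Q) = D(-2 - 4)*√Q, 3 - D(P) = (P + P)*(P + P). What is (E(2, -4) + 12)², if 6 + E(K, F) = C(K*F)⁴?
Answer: 639901089226441016100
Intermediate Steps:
D(P) = 3 - 4*P² (D(P) = 3 - (P + P)*(P + P) = 3 - 2*P*2*P = 3 - 4*P²)
C(Q) = -141*√Q (C(Q) = (3 - 4*(-2 - 4)²)*√Q = (3 - 4*(-6)²)*√Q = (3 - 4*36)*√Q = (3 - 144)*√Q = -141*√Q)
E(K, F) = -6 + 395254161*F²*K² (E(K, F) = -6 + (-141*√(F*K))⁴ = -6 + 395254161*F²*K²)
(E(2, -4) + 12)² = ((-6 + 395254161*(-4)²*2²) + 12)² = ((-6 + 395254161*16*4) + 12)² = ((-6 + 25296266304) + 12)² = (25296266298 + 12)² = 25296266310² = 639901089226441016100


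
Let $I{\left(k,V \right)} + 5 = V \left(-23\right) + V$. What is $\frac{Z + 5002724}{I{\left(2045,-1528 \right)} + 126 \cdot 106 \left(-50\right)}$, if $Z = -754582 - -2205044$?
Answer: $- \frac{6453186}{634189} \approx -10.175$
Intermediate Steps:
$Z = 1450462$ ($Z = -754582 + 2205044 = 1450462$)
$I{\left(k,V \right)} = -5 - 22 V$ ($I{\left(k,V \right)} = -5 + \left(V \left(-23\right) + V\right) = -5 + \left(- 23 V + V\right) = -5 - 22 V$)
$\frac{Z + 5002724}{I{\left(2045,-1528 \right)} + 126 \cdot 106 \left(-50\right)} = \frac{1450462 + 5002724}{\left(-5 - -33616\right) + 126 \cdot 106 \left(-50\right)} = \frac{6453186}{\left(-5 + 33616\right) + 13356 \left(-50\right)} = \frac{6453186}{33611 - 667800} = \frac{6453186}{-634189} = 6453186 \left(- \frac{1}{634189}\right) = - \frac{6453186}{634189}$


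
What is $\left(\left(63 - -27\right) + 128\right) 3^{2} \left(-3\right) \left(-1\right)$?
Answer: $5886$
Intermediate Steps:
$\left(\left(63 - -27\right) + 128\right) 3^{2} \left(-3\right) \left(-1\right) = \left(\left(63 + 27\right) + 128\right) 9 \left(-3\right) \left(-1\right) = \left(90 + 128\right) \left(\left(-27\right) \left(-1\right)\right) = 218 \cdot 27 = 5886$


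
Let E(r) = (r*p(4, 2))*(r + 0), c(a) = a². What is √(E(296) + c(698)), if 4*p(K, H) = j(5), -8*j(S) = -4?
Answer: 2*√124539 ≈ 705.80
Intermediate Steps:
j(S) = ½ (j(S) = -⅛*(-4) = ½)
p(K, H) = ⅛ (p(K, H) = (¼)*(½) = ⅛)
E(r) = r²/8 (E(r) = (r*(⅛))*(r + 0) = (r/8)*r = r²/8)
√(E(296) + c(698)) = √((⅛)*296² + 698²) = √((⅛)*87616 + 487204) = √(10952 + 487204) = √498156 = 2*√124539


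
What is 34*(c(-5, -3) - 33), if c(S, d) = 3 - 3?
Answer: -1122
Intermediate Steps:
c(S, d) = 0
34*(c(-5, -3) - 33) = 34*(0 - 33) = 34*(-33) = -1122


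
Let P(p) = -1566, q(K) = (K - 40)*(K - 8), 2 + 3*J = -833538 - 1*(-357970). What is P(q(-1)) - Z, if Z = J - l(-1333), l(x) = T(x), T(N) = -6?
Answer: 470854/3 ≈ 1.5695e+5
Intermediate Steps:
J = -475570/3 (J = -⅔ + (-833538 - 1*(-357970))/3 = -⅔ + (-833538 + 357970)/3 = -⅔ + (⅓)*(-475568) = -⅔ - 475568/3 = -475570/3 ≈ -1.5852e+5)
l(x) = -6
q(K) = (-40 + K)*(-8 + K)
Z = -475552/3 (Z = -475570/3 - 1*(-6) = -475570/3 + 6 = -475552/3 ≈ -1.5852e+5)
P(q(-1)) - Z = -1566 - 1*(-475552/3) = -1566 + 475552/3 = 470854/3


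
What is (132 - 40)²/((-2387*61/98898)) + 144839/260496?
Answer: -218032993193039/37930041072 ≈ -5748.3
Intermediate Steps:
(132 - 40)²/((-2387*61/98898)) + 144839/260496 = 92²/((-145607*1/98898)) + 144839*(1/260496) = 8464/(-145607/98898) + 144839/260496 = 8464*(-98898/145607) + 144839/260496 = -837072672/145607 + 144839/260496 = -218032993193039/37930041072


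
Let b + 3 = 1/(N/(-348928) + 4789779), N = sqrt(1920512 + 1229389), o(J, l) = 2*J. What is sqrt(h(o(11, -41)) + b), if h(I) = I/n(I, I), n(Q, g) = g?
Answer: sqrt(-10027726994688 + 18*sqrt(349989))/(3*sqrt(557096002304 - sqrt(349989))) ≈ 1.4142*I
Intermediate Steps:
N = 3*sqrt(349989) (N = sqrt(3149901) = 3*sqrt(349989) ≈ 1774.8)
h(I) = 1 (h(I) = I/I = 1)
b = -3 + 1/(4789779 - 3*sqrt(349989)/348928) (b = -3 + 1/((3*sqrt(349989))/(-348928) + 4789779) = -3 + 1/((3*sqrt(349989))*(-1/348928) + 4789779) = -3 + 1/(-3*sqrt(349989)/348928 + 4789779) = -3 + 1/(4789779 - 3*sqrt(349989)/348928) ≈ -3.0000)
sqrt(h(o(11, -41)) + b) = sqrt(1 + (-2793203407661491464695731/931067867349295118875281 + 348928*sqrt(349989)/931067867349295118875281)) = sqrt(-1862135540312196345820450/931067867349295118875281 + 348928*sqrt(349989)/931067867349295118875281)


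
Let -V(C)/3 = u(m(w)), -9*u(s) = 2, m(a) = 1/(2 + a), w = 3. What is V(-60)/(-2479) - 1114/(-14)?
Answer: 4142395/52059 ≈ 79.571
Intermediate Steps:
u(s) = -2/9 (u(s) = -1/9*2 = -2/9)
V(C) = 2/3 (V(C) = -3*(-2/9) = 2/3)
V(-60)/(-2479) - 1114/(-14) = (2/3)/(-2479) - 1114/(-14) = (2/3)*(-1/2479) - 1114*(-1/14) = -2/7437 + 557/7 = 4142395/52059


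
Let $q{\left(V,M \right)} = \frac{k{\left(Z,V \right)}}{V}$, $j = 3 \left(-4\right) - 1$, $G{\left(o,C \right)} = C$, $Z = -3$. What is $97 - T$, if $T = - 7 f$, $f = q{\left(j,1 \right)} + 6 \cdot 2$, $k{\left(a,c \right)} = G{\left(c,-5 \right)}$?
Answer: $\frac{2388}{13} \approx 183.69$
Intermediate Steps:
$j = -13$ ($j = -12 - 1 = -13$)
$k{\left(a,c \right)} = -5$
$q{\left(V,M \right)} = - \frac{5}{V}$
$f = \frac{161}{13}$ ($f = - \frac{5}{-13} + 6 \cdot 2 = \left(-5\right) \left(- \frac{1}{13}\right) + 12 = \frac{5}{13} + 12 = \frac{161}{13} \approx 12.385$)
$T = - \frac{1127}{13}$ ($T = \left(-7\right) \frac{161}{13} = - \frac{1127}{13} \approx -86.692$)
$97 - T = 97 - - \frac{1127}{13} = 97 + \frac{1127}{13} = \frac{2388}{13}$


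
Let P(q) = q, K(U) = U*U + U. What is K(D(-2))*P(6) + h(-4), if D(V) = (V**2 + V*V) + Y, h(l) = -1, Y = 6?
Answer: 1259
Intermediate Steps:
D(V) = 6 + 2*V**2 (D(V) = (V**2 + V*V) + 6 = (V**2 + V**2) + 6 = 2*V**2 + 6 = 6 + 2*V**2)
K(U) = U + U**2 (K(U) = U**2 + U = U + U**2)
K(D(-2))*P(6) + h(-4) = ((6 + 2*(-2)**2)*(1 + (6 + 2*(-2)**2)))*6 - 1 = ((6 + 2*4)*(1 + (6 + 2*4)))*6 - 1 = ((6 + 8)*(1 + (6 + 8)))*6 - 1 = (14*(1 + 14))*6 - 1 = (14*15)*6 - 1 = 210*6 - 1 = 1260 - 1 = 1259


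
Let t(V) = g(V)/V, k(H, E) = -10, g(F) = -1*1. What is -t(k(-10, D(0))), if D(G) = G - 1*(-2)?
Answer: -⅒ ≈ -0.10000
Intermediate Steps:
g(F) = -1
D(G) = 2 + G (D(G) = G + 2 = 2 + G)
t(V) = -1/V
-t(k(-10, D(0))) = -(-1)/(-10) = -(-1)*(-1)/10 = -1*⅒ = -⅒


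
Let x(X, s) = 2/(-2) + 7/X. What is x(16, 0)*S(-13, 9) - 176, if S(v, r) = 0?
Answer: -176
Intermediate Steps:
x(X, s) = -1 + 7/X (x(X, s) = 2*(-1/2) + 7/X = -1 + 7/X)
x(16, 0)*S(-13, 9) - 176 = ((7 - 1*16)/16)*0 - 176 = ((7 - 16)/16)*0 - 176 = ((1/16)*(-9))*0 - 176 = -9/16*0 - 176 = 0 - 176 = -176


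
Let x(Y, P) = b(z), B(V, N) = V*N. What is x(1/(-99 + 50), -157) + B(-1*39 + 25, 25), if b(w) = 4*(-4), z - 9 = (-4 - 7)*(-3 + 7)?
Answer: -366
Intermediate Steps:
B(V, N) = N*V
z = -35 (z = 9 + (-4 - 7)*(-3 + 7) = 9 - 11*4 = 9 - 44 = -35)
b(w) = -16
x(Y, P) = -16
x(1/(-99 + 50), -157) + B(-1*39 + 25, 25) = -16 + 25*(-1*39 + 25) = -16 + 25*(-39 + 25) = -16 + 25*(-14) = -16 - 350 = -366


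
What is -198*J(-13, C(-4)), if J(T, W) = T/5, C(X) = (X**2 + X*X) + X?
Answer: 2574/5 ≈ 514.80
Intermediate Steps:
C(X) = X + 2*X**2 (C(X) = (X**2 + X**2) + X = 2*X**2 + X = X + 2*X**2)
J(T, W) = T/5 (J(T, W) = T*(1/5) = T/5)
-198*J(-13, C(-4)) = -198*(-13)/5 = -198*(-13/5) = 2574/5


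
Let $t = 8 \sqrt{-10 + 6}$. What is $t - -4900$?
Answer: $4900 + 16 i \approx 4900.0 + 16.0 i$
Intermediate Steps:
$t = 16 i$ ($t = 8 \sqrt{-4} = 8 \cdot 2 i = 16 i \approx 16.0 i$)
$t - -4900 = 16 i - -4900 = 16 i + 4900 = 4900 + 16 i$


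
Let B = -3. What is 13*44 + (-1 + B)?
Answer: 568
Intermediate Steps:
13*44 + (-1 + B) = 13*44 + (-1 - 3) = 572 - 4 = 568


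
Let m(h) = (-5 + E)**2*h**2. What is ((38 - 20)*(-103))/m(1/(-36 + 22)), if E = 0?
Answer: -363384/25 ≈ -14535.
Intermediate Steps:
m(h) = 25*h**2 (m(h) = (-5 + 0)**2*h**2 = (-5)**2*h**2 = 25*h**2)
((38 - 20)*(-103))/m(1/(-36 + 22)) = ((38 - 20)*(-103))/((25*(1/(-36 + 22))**2)) = (18*(-103))/((25*(1/(-14))**2)) = -1854/(25*(-1/14)**2) = -1854/(25*(1/196)) = -1854/25/196 = -1854*196/25 = -363384/25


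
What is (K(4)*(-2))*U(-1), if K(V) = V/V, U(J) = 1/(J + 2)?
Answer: -2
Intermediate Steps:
U(J) = 1/(2 + J)
K(V) = 1
(K(4)*(-2))*U(-1) = (1*(-2))/(2 - 1) = -2/1 = -2*1 = -2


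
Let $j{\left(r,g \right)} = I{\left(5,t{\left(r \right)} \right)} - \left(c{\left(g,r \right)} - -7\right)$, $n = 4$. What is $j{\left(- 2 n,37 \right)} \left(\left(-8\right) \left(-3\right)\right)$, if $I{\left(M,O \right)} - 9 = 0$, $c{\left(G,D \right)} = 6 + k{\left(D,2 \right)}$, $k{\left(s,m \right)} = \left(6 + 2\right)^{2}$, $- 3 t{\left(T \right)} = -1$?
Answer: $-1632$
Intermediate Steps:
$t{\left(T \right)} = \frac{1}{3}$ ($t{\left(T \right)} = \left(- \frac{1}{3}\right) \left(-1\right) = \frac{1}{3}$)
$k{\left(s,m \right)} = 64$ ($k{\left(s,m \right)} = 8^{2} = 64$)
$c{\left(G,D \right)} = 70$ ($c{\left(G,D \right)} = 6 + 64 = 70$)
$I{\left(M,O \right)} = 9$ ($I{\left(M,O \right)} = 9 + 0 = 9$)
$j{\left(r,g \right)} = -68$ ($j{\left(r,g \right)} = 9 - \left(70 - -7\right) = 9 - \left(70 + 7\right) = 9 - 77 = -68$)
$j{\left(- 2 n,37 \right)} \left(\left(-8\right) \left(-3\right)\right) = - 68 \left(\left(-8\right) \left(-3\right)\right) = \left(-68\right) 24 = -1632$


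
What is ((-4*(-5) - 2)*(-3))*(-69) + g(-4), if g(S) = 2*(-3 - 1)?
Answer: 3718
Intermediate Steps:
g(S) = -8 (g(S) = 2*(-4) = -8)
((-4*(-5) - 2)*(-3))*(-69) + g(-4) = ((-4*(-5) - 2)*(-3))*(-69) - 8 = ((20 - 2)*(-3))*(-69) - 8 = (18*(-3))*(-69) - 8 = -54*(-69) - 8 = 3726 - 8 = 3718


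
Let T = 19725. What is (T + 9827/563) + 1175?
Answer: 11776527/563 ≈ 20917.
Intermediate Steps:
(T + 9827/563) + 1175 = (19725 + 9827/563) + 1175 = 11115002/563 + 1175 = 11776527/563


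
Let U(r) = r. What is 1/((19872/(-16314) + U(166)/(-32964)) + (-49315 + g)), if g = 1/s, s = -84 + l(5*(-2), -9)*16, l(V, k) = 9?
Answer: -149381860/7366946649739 ≈ -2.0277e-5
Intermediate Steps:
s = 60 (s = -84 + 9*16 = -84 + 144 = 60)
g = 1/60 ≈ 0.016667
1/((19872/(-16314) + U(166)/(-32964)) + (-49315 + g)) = 1/((19872/(-16314) + 166/(-32964)) + (-49315 + 1/60)) = 1/((19872*(-1/16314) + 166*(-1/32964)) - 2958899/60) = 1/((-3312/2719 - 83/16482) - 2958899/60) = 1/(-54814061/44814558 - 2958899/60) = 1/(-7366946649739/149381860) = -149381860/7366946649739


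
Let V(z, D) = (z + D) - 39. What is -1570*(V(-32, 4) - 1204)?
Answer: 1995470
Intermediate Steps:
V(z, D) = -39 + D + z (V(z, D) = (D + z) - 39 = -39 + D + z)
-1570*(V(-32, 4) - 1204) = -1570*((-39 + 4 - 32) - 1204) = -1570*(-67 - 1204) = -1570*(-1271) = 1995470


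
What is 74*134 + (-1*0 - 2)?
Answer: 9914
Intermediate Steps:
74*134 + (-1*0 - 2) = 9916 + (0 - 2) = 9916 - 2 = 9914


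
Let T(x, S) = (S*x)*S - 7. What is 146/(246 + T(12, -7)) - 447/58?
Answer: -361201/47966 ≈ -7.5304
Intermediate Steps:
T(x, S) = -7 + x*S² (T(x, S) = x*S² - 7 = -7 + x*S²)
146/(246 + T(12, -7)) - 447/58 = 146/(246 + (-7 + 12*(-7)²)) - 447/58 = 146/(246 + (-7 + 12*49)) - 447*1/58 = 146/(246 + (-7 + 588)) - 447/58 = 146/(246 + 581) - 447/58 = 146/827 - 447/58 = -361201/47966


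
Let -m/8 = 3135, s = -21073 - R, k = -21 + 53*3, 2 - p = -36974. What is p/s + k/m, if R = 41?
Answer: -77522651/44128260 ≈ -1.7568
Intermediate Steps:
p = 36976 (p = 2 - 1*(-36974) = 2 + 36974 = 36976)
k = 138 (k = -21 + 159 = 138)
s = -21114 (s = -21073 - 1*41 = -21073 - 41 = -21114)
m = -25080 (m = -8*3135 = -25080)
p/s + k/m = 36976/(-21114) + 138/(-25080) = 36976*(-1/21114) + 138*(-1/25080) = -18488/10557 - 23/4180 = -77522651/44128260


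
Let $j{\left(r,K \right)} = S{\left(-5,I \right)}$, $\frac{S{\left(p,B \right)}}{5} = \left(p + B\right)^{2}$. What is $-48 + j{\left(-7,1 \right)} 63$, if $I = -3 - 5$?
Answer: $53187$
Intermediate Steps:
$I = -8$
$S{\left(p,B \right)} = 5 \left(B + p\right)^{2}$ ($S{\left(p,B \right)} = 5 \left(p + B\right)^{2} = 5 \left(B + p\right)^{2}$)
$j{\left(r,K \right)} = 845$ ($j{\left(r,K \right)} = 5 \left(-8 - 5\right)^{2} = 5 \left(-13\right)^{2} = 5 \cdot 169 = 845$)
$-48 + j{\left(-7,1 \right)} 63 = -48 + 845 \cdot 63 = -48 + 53235 = 53187$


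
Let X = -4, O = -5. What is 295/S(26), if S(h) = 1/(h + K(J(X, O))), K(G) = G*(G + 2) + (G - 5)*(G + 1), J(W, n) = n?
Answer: 23895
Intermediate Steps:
K(G) = G*(2 + G) + (1 + G)*(-5 + G) (K(G) = G*(2 + G) + (-5 + G)*(1 + G) = G*(2 + G) + (1 + G)*(-5 + G))
S(h) = 1/(55 + h) (S(h) = 1/(h + (-5 - 2*(-5) + 2*(-5)**2)) = 1/(h + (-5 + 10 + 2*25)) = 1/(h + (-5 + 10 + 50)) = 1/(h + 55) = 1/(55 + h))
295/S(26) = 295/(1/(55 + 26)) = 295/(1/81) = 295*81 = 23895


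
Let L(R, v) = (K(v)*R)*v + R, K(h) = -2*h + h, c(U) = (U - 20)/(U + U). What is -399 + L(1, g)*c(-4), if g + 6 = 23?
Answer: -1263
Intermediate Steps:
g = 17 (g = -6 + 23 = 17)
c(U) = (-20 + U)/(2*U) (c(U) = (-20 + U)/((2*U)) = (-20 + U)*(1/(2*U)) = (-20 + U)/(2*U))
K(h) = -h
L(R, v) = R - R*v**2 (L(R, v) = ((-v)*R)*v + R = (-R*v)*v + R = -R*v**2 + R = R - R*v**2)
-399 + L(1, g)*c(-4) = -399 + (1*(1 - 1*17**2))*((1/2)*(-20 - 4)/(-4)) = -399 + (1*(1 - 1*289))*((1/2)*(-1/4)*(-24)) = -399 + (1*(1 - 289))*3 = -399 + (1*(-288))*3 = -399 - 288*3 = -399 - 864 = -1263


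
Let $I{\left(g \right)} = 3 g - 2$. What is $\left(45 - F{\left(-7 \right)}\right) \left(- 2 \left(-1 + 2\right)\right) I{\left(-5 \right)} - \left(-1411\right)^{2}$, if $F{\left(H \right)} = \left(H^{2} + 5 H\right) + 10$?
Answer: $-1990207$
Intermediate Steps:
$F{\left(H \right)} = 10 + H^{2} + 5 H$
$I{\left(g \right)} = -2 + 3 g$
$\left(45 - F{\left(-7 \right)}\right) \left(- 2 \left(-1 + 2\right)\right) I{\left(-5 \right)} - \left(-1411\right)^{2} = \left(45 - \left(10 + \left(-7\right)^{2} + 5 \left(-7\right)\right)\right) \left(- 2 \left(-1 + 2\right)\right) \left(-2 + 3 \left(-5\right)\right) - \left(-1411\right)^{2} = \left(45 - \left(10 + 49 - 35\right)\right) \left(\left(-2\right) 1\right) \left(-2 - 15\right) - 1990921 = \left(45 - 24\right) \left(-2\right) \left(-17\right) - 1990921 = 21 \left(-2\right) \left(-17\right) - 1990921 = \left(-42\right) \left(-17\right) - 1990921 = 714 - 1990921 = -1990207$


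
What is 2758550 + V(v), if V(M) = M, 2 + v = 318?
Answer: 2758866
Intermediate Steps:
v = 316 (v = -2 + 318 = 316)
2758550 + V(v) = 2758550 + 316 = 2758866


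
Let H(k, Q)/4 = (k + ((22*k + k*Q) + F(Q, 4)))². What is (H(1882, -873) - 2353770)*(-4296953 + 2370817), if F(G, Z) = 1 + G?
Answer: -19737733024459991376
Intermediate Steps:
H(k, Q) = 4*(1 + Q + 23*k + Q*k)² (H(k, Q) = 4*(k + ((22*k + k*Q) + (1 + Q)))² = 4*(k + ((22*k + Q*k) + (1 + Q)))² = 4*(k + (1 + Q + 22*k + Q*k))² = 4*(1 + Q + 23*k + Q*k)²)
(H(1882, -873) - 2353770)*(-4296953 + 2370817) = (4*(1 - 873 + 23*1882 - 873*1882)² - 2353770)*(-4296953 + 2370817) = (4*(1 - 873 + 43286 - 1642986)² - 2353770)*(-1926136) = (4*(-1600572)² - 2353770)*(-1926136) = (4*2561830727184 - 2353770)*(-1926136) = (10247322908736 - 2353770)*(-1926136) = 10247320554966*(-1926136) = -19737733024459991376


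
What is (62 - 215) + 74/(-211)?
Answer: -32357/211 ≈ -153.35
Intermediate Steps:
(62 - 215) + 74/(-211) = -153 + 74*(-1/211) = -153 - 74/211 = -32357/211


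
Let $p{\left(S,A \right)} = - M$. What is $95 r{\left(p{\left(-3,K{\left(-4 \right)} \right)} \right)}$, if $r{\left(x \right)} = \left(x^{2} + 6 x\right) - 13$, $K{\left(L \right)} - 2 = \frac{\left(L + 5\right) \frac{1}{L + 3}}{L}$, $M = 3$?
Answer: $-2090$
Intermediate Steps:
$K{\left(L \right)} = 2 + \frac{5 + L}{L \left(3 + L\right)}$ ($K{\left(L \right)} = 2 + \frac{\left(L + 5\right) \frac{1}{L + 3}}{L} = 2 + \frac{\left(5 + L\right) \frac{1}{3 + L}}{L} = 2 + \frac{\frac{1}{3 + L} \left(5 + L\right)}{L} = 2 + \frac{5 + L}{L \left(3 + L\right)}$)
$p{\left(S,A \right)} = -3$ ($p{\left(S,A \right)} = \left(-1\right) 3 = -3$)
$r{\left(x \right)} = -13 + x^{2} + 6 x$
$95 r{\left(p{\left(-3,K{\left(-4 \right)} \right)} \right)} = 95 \left(-13 + \left(-3\right)^{2} + 6 \left(-3\right)\right) = 95 \left(-13 + 9 - 18\right) = 95 \left(-22\right) = -2090$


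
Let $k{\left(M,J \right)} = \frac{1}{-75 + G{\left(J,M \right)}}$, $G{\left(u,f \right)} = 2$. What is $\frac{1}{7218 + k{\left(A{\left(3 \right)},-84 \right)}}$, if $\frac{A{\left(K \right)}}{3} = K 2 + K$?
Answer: $\frac{73}{526913} \approx 0.00013854$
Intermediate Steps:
$A{\left(K \right)} = 9 K$ ($A{\left(K \right)} = 3 \left(K 2 + K\right) = 3 \left(2 K + K\right) = 3 \cdot 3 K = 9 K$)
$k{\left(M,J \right)} = - \frac{1}{73}$ ($k{\left(M,J \right)} = \frac{1}{-75 + 2} = \frac{1}{-73} = - \frac{1}{73}$)
$\frac{1}{7218 + k{\left(A{\left(3 \right)},-84 \right)}} = \frac{1}{7218 - \frac{1}{73}} = \frac{1}{\frac{526913}{73}} = \frac{73}{526913}$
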